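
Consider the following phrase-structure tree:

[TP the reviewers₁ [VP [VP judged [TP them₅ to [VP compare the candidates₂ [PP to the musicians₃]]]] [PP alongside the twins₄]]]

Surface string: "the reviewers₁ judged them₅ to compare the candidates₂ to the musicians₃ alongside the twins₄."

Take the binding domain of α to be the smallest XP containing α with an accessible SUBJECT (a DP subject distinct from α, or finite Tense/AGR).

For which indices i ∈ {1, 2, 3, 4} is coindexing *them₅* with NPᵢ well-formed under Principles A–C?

{4}

*them* is a pronoun, so Principle B applies: it must be free in its binding domain.
Binding domain of *them₅*: the matrix TP, whose subject is the reviewers₁.
*the reviewers₁* c-commands the pronoun within its binding domain → coindexation would violate Principle B.
*the candidates₂*: the pronoun c-commands this R-expression → coindexation would violate Principle C on *the candidates₂*.
*the musicians₃*: the pronoun c-commands this R-expression → coindexation would violate Principle C on *the musicians₃*.
*the twins₄* and the pronoun do not c-command one another → neither Principle B nor Principle C is at stake; coindexation permitted.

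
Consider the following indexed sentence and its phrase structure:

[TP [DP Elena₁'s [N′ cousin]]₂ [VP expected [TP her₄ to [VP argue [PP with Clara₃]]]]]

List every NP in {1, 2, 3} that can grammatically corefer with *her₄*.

*her* is a pronoun, so Principle B applies: it must be free in its binding domain.
Binding domain of *her₄*: the matrix TP, whose subject is [Elena₁'s cousin]₂.
*Elena₁* and the pronoun do not c-command one another → neither Principle B nor Principle C is at stake; coindexation permitted.
*[Elena₁'s cousin]₂* c-commands the pronoun within its binding domain → coindexation would violate Principle B.
*Clara₃*: the pronoun c-commands this R-expression → coindexation would violate Principle C on *Clara₃*.

{1}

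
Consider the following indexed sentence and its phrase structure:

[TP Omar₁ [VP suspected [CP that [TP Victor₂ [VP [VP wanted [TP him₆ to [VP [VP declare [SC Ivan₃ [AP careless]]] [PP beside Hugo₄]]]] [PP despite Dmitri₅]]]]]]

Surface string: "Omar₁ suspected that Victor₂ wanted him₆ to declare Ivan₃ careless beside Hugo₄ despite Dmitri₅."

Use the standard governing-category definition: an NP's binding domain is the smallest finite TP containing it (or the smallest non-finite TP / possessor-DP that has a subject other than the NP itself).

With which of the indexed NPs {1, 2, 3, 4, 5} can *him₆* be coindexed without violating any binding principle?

*him* is a pronoun, so Principle B applies: it must be free in its binding domain.
Binding domain of *him₆*: the embedded TP, whose subject is Victor₂.
*Omar₁* c-commands the pronoun but from outside its binding domain, and is not c-commanded by it → coindexation permitted.
*Victor₂* c-commands the pronoun within its binding domain → coindexation would violate Principle B.
*Ivan₃*: the pronoun c-commands this R-expression → coindexation would violate Principle C on *Ivan₃*.
*Hugo₄*: the pronoun c-commands this R-expression → coindexation would violate Principle C on *Hugo₄*.
*Dmitri₅* and the pronoun do not c-command one another → neither Principle B nor Principle C is at stake; coindexation permitted.

{1, 5}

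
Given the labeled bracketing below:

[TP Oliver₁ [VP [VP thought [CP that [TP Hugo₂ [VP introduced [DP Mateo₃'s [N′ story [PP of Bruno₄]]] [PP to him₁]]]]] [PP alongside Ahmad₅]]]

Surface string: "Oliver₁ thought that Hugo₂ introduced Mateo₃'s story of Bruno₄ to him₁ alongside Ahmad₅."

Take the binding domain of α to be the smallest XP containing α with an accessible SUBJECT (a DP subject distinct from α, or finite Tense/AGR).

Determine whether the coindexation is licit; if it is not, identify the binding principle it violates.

The two coindexed NPs are *Oliver₁* and *him₁*.
*him₁* is a pronoun; its binding domain is the embedded TP, whose subject is Hugo₂. Within that domain it is c-commanded only by *Hugo₂*, which carries a different index — the pronoun is free locally, so Principle B holds.
*Oliver₁* is an R-expression; *him₁* does not c-command it, and no other NP shares its index, so Principle C is satisfied.
All principles are respected.

grammatical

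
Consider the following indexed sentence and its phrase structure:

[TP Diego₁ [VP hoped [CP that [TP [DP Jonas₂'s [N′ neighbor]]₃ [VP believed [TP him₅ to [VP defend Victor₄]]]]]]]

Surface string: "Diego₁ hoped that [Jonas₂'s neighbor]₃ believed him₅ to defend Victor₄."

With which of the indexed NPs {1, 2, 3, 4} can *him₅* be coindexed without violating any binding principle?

*him* is a pronoun, so Principle B applies: it must be free in its binding domain.
Binding domain of *him₅*: the embedded TP, whose subject is [Jonas₂'s neighbor]₃.
*Diego₁* c-commands the pronoun but from outside its binding domain, and is not c-commanded by it → coindexation permitted.
*Jonas₂* and the pronoun do not c-command one another → neither Principle B nor Principle C is at stake; coindexation permitted.
*[Jonas₂'s neighbor]₃* c-commands the pronoun within its binding domain → coindexation would violate Principle B.
*Victor₄*: the pronoun c-commands this R-expression → coindexation would violate Principle C on *Victor₄*.

{1, 2}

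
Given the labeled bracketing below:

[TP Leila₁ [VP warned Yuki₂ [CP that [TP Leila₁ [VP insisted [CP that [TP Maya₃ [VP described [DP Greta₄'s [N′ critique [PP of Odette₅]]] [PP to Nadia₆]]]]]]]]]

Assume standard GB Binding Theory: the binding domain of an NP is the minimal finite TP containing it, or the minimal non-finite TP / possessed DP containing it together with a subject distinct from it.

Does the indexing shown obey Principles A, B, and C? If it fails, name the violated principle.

The two coindexed NPs are *Leila₁* (the lower occurrence) and *Leila₁* (the higher occurrence).
*Leila₁* (the lower occurrence) is an R-expression. Principle C requires it to be free everywhere.
*Leila₁* (the higher occurrence) c-commands it and carries the same index.
The R-expression is bound → Principle C violation.

Principle C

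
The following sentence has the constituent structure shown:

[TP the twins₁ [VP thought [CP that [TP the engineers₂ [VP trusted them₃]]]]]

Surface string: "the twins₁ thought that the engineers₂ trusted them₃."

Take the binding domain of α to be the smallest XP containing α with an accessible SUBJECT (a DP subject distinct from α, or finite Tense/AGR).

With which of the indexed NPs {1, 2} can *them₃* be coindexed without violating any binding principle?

*them* is a pronoun, so Principle B applies: it must be free in its binding domain.
Binding domain of *them₃*: the embedded TP, whose subject is the engineers₂.
*the twins₁* c-commands the pronoun but from outside its binding domain, and is not c-commanded by it → coindexation permitted.
*the engineers₂* c-commands the pronoun within its binding domain → coindexation would violate Principle B.

{1}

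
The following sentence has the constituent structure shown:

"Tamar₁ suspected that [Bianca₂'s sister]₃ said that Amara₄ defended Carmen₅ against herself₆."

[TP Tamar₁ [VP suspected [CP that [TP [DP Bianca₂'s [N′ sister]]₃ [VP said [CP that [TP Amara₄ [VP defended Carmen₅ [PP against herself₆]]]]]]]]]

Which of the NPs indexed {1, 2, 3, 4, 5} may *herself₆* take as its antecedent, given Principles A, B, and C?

{4, 5}

*herself* is an anaphor, so Principle A applies: it must be bound in its binding domain.
Binding domain of *herself₆*: the embedded TP, whose subject is Amara₄.
*Tamar₁* c-commands the anaphor but is outside its binding domain → cannot satisfy Principle A.
*Bianca₂* does not c-command the anaphor → cannot bind it.
*[Bianca₂'s sister]₃* c-commands the anaphor but is outside its binding domain → cannot satisfy Principle A.
*Amara₄* c-commands the anaphor within its binding domain → licit binder.
*Carmen₅* c-commands the anaphor within its binding domain → licit binder.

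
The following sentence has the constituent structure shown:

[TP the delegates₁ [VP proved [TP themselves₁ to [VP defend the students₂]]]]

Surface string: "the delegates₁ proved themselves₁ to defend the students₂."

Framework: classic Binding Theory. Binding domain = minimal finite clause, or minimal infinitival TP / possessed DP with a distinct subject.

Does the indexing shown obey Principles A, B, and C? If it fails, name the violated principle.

The two coindexed NPs are *the delegates₁* and *themselves₁*.
*themselves₁* is an anaphor; its binding domain is the matrix TP, whose subject is the delegates₁. *the delegates₁* c-commands it within that domain and shares its index, so Principle A is satisfied.
*the delegates₁* is an R-expression; *themselves₁* does not c-command it, and no other NP shares its index, so Principle C is satisfied.
All principles are respected.

grammatical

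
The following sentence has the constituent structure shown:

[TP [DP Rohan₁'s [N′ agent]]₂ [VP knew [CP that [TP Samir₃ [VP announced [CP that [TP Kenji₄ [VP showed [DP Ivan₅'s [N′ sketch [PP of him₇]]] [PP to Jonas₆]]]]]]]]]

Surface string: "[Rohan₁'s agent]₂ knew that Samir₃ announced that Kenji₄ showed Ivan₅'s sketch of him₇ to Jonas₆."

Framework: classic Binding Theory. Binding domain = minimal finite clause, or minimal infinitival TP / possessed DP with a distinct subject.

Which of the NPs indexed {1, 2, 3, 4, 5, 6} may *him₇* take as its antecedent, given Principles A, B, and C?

{1, 2, 3, 4, 6}

*him* is a pronoun, so Principle B applies: it must be free in its binding domain.
Binding domain of *him₇*: the possessed DP, whose subject is Ivan₅.
*Rohan₁* and the pronoun do not c-command one another → neither Principle B nor Principle C is at stake; coindexation permitted.
*[Rohan₁'s agent]₂* c-commands the pronoun but from outside its binding domain, and is not c-commanded by it → coindexation permitted.
*Samir₃* c-commands the pronoun but from outside its binding domain, and is not c-commanded by it → coindexation permitted.
*Kenji₄* c-commands the pronoun but from outside its binding domain, and is not c-commanded by it → coindexation permitted.
*Ivan₅* c-commands the pronoun within its binding domain → coindexation would violate Principle B.
*Jonas₆* and the pronoun do not c-command one another → neither Principle B nor Principle C is at stake; coindexation permitted.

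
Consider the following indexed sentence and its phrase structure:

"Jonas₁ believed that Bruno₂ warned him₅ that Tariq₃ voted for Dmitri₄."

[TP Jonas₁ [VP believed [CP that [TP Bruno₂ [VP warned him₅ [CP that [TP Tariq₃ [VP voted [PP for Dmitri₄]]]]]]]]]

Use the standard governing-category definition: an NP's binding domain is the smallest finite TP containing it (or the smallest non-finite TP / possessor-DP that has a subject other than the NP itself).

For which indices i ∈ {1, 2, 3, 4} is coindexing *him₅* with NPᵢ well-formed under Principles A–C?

{1}

*him* is a pronoun, so Principle B applies: it must be free in its binding domain.
Binding domain of *him₅*: the embedded TP, whose subject is Bruno₂.
*Jonas₁* c-commands the pronoun but from outside its binding domain, and is not c-commanded by it → coindexation permitted.
*Bruno₂* c-commands the pronoun within its binding domain → coindexation would violate Principle B.
*Tariq₃*: the pronoun c-commands this R-expression → coindexation would violate Principle C on *Tariq₃*.
*Dmitri₄*: the pronoun c-commands this R-expression → coindexation would violate Principle C on *Dmitri₄*.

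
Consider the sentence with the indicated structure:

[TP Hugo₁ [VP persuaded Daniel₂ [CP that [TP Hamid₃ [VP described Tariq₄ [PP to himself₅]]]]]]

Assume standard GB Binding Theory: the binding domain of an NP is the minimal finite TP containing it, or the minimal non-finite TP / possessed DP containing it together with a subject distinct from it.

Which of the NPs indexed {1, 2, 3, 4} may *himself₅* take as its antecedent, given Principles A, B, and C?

{3, 4}

*himself* is an anaphor, so Principle A applies: it must be bound in its binding domain.
Binding domain of *himself₅*: the embedded TP, whose subject is Hamid₃.
*Hugo₁* c-commands the anaphor but is outside its binding domain → cannot satisfy Principle A.
*Daniel₂* c-commands the anaphor but is outside its binding domain → cannot satisfy Principle A.
*Hamid₃* c-commands the anaphor within its binding domain → licit binder.
*Tariq₄* c-commands the anaphor within its binding domain → licit binder.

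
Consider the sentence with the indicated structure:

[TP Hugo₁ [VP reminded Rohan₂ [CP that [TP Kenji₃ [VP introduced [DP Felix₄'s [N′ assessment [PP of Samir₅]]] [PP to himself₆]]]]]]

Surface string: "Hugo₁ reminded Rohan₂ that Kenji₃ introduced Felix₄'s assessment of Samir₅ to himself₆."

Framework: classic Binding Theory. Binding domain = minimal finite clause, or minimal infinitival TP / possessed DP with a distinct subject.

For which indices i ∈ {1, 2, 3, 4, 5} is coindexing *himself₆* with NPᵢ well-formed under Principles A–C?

*himself* is an anaphor, so Principle A applies: it must be bound in its binding domain.
Binding domain of *himself₆*: the embedded TP, whose subject is Kenji₃.
*Hugo₁* c-commands the anaphor but is outside its binding domain → cannot satisfy Principle A.
*Rohan₂* c-commands the anaphor but is outside its binding domain → cannot satisfy Principle A.
*Kenji₃* c-commands the anaphor within its binding domain → licit binder.
*Felix₄* does not c-command the anaphor → cannot bind it.
*Samir₅* does not c-command the anaphor → cannot bind it.

{3}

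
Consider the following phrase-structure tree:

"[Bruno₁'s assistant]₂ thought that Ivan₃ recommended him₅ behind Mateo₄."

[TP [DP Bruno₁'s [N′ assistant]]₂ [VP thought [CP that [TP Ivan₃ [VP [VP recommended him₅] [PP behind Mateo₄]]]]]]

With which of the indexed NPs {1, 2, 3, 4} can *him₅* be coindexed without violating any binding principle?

*him* is a pronoun, so Principle B applies: it must be free in its binding domain.
Binding domain of *him₅*: the embedded TP, whose subject is Ivan₃.
*Bruno₁* and the pronoun do not c-command one another → neither Principle B nor Principle C is at stake; coindexation permitted.
*[Bruno₁'s assistant]₂* c-commands the pronoun but from outside its binding domain, and is not c-commanded by it → coindexation permitted.
*Ivan₃* c-commands the pronoun within its binding domain → coindexation would violate Principle B.
*Mateo₄* and the pronoun do not c-command one another → neither Principle B nor Principle C is at stake; coindexation permitted.

{1, 2, 4}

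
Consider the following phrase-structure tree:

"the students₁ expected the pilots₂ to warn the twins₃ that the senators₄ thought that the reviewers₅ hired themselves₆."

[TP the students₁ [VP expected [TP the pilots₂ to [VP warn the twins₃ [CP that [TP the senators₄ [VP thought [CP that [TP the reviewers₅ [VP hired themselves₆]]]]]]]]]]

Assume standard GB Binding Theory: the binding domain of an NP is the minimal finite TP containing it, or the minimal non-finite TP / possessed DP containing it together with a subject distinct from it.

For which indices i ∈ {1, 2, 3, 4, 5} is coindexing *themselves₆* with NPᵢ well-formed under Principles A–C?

{5}

*themselves* is an anaphor, so Principle A applies: it must be bound in its binding domain.
Binding domain of *themselves₆*: the embedded TP, whose subject is the reviewers₅.
*the students₁* c-commands the anaphor but is outside its binding domain → cannot satisfy Principle A.
*the pilots₂* c-commands the anaphor but is outside its binding domain → cannot satisfy Principle A.
*the twins₃* c-commands the anaphor but is outside its binding domain → cannot satisfy Principle A.
*the senators₄* c-commands the anaphor but is outside its binding domain → cannot satisfy Principle A.
*the reviewers₅* c-commands the anaphor within its binding domain → licit binder.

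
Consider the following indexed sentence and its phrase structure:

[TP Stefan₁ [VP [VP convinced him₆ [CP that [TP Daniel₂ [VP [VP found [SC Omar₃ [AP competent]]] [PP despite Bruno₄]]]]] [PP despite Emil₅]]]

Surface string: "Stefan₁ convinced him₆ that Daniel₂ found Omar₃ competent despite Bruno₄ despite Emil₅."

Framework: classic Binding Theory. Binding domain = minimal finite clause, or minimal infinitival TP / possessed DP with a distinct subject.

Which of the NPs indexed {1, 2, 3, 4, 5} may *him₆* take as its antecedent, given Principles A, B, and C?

{5}

*him* is a pronoun, so Principle B applies: it must be free in its binding domain.
Binding domain of *him₆*: the matrix TP, whose subject is Stefan₁.
*Stefan₁* c-commands the pronoun within its binding domain → coindexation would violate Principle B.
*Daniel₂*: the pronoun c-commands this R-expression → coindexation would violate Principle C on *Daniel₂*.
*Omar₃*: the pronoun c-commands this R-expression → coindexation would violate Principle C on *Omar₃*.
*Bruno₄*: the pronoun c-commands this R-expression → coindexation would violate Principle C on *Bruno₄*.
*Emil₅* and the pronoun do not c-command one another → neither Principle B nor Principle C is at stake; coindexation permitted.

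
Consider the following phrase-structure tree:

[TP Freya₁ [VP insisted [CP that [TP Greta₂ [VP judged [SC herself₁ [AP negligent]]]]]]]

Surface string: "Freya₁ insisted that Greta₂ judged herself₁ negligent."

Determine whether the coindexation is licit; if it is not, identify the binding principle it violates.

Principle A

The two coindexed NPs are *Freya₁* and *herself₁*.
*herself₁* is an anaphor. Principle A requires it to be bound within its binding domain — the embedded TP, whose subject is Greta₂.
Within that domain it is c-commanded by *Greta₂*, which does not share its index.
*Freya₁* does c-command the anaphor, but from outside its binding domain.
The anaphor is unbound in its domain → Principle A violation.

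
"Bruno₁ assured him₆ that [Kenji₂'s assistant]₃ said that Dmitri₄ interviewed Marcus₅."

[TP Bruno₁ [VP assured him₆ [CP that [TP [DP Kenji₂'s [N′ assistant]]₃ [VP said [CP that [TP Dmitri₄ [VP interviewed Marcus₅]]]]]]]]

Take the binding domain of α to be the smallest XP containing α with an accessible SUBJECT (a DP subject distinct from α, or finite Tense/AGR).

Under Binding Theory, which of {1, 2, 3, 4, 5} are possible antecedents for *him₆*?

none

*him* is a pronoun, so Principle B applies: it must be free in its binding domain.
Binding domain of *him₆*: the matrix TP, whose subject is Bruno₁.
*Bruno₁* c-commands the pronoun within its binding domain → coindexation would violate Principle B.
*Kenji₂*: the pronoun c-commands this R-expression → coindexation would violate Principle C on *Kenji₂*.
*[Kenji₂'s assistant]₃*: the pronoun c-commands this R-expression → coindexation would violate Principle C on *[Kenji₂'s assistant]₃*.
*Dmitri₄*: the pronoun c-commands this R-expression → coindexation would violate Principle C on *Dmitri₄*.
*Marcus₅*: the pronoun c-commands this R-expression → coindexation would violate Principle C on *Marcus₅*.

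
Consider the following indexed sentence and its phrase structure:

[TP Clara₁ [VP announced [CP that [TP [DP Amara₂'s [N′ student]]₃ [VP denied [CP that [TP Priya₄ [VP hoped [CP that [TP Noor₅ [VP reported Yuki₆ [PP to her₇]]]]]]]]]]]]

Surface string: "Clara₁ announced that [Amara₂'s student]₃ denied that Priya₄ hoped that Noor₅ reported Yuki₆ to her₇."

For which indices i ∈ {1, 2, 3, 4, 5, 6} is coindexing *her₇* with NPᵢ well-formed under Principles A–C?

*her* is a pronoun, so Principle B applies: it must be free in its binding domain.
Binding domain of *her₇*: the embedded TP, whose subject is Noor₅.
*Clara₁* c-commands the pronoun but from outside its binding domain, and is not c-commanded by it → coindexation permitted.
*Amara₂* and the pronoun do not c-command one another → neither Principle B nor Principle C is at stake; coindexation permitted.
*[Amara₂'s student]₃* c-commands the pronoun but from outside its binding domain, and is not c-commanded by it → coindexation permitted.
*Priya₄* c-commands the pronoun but from outside its binding domain, and is not c-commanded by it → coindexation permitted.
*Noor₅* c-commands the pronoun within its binding domain → coindexation would violate Principle B.
*Yuki₆* c-commands the pronoun within its binding domain → coindexation would violate Principle B.

{1, 2, 3, 4}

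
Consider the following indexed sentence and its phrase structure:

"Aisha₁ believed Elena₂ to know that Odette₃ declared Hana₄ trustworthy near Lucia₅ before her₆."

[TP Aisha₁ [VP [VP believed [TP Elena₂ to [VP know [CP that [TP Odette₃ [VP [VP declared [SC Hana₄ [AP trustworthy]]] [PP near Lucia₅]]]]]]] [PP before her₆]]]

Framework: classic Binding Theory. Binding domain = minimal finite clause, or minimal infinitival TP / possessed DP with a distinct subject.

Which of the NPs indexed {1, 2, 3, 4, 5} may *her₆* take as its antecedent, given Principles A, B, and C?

{2, 3, 4, 5}

*her* is a pronoun, so Principle B applies: it must be free in its binding domain.
Binding domain of *her₆*: the matrix TP, whose subject is Aisha₁.
*Aisha₁* c-commands the pronoun within its binding domain → coindexation would violate Principle B.
*Elena₂* and the pronoun do not c-command one another → neither Principle B nor Principle C is at stake; coindexation permitted.
*Odette₃* and the pronoun do not c-command one another → neither Principle B nor Principle C is at stake; coindexation permitted.
*Hana₄* and the pronoun do not c-command one another → neither Principle B nor Principle C is at stake; coindexation permitted.
*Lucia₅* and the pronoun do not c-command one another → neither Principle B nor Principle C is at stake; coindexation permitted.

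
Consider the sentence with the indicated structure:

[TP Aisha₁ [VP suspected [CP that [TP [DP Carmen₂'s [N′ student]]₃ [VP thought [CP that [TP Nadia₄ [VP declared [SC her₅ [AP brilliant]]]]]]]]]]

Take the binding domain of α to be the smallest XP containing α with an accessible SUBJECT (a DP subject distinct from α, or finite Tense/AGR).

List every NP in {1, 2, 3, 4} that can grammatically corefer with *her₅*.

*her* is a pronoun, so Principle B applies: it must be free in its binding domain.
Binding domain of *her₅*: the embedded TP, whose subject is Nadia₄.
*Aisha₁* c-commands the pronoun but from outside its binding domain, and is not c-commanded by it → coindexation permitted.
*Carmen₂* and the pronoun do not c-command one another → neither Principle B nor Principle C is at stake; coindexation permitted.
*[Carmen₂'s student]₃* c-commands the pronoun but from outside its binding domain, and is not c-commanded by it → coindexation permitted.
*Nadia₄* c-commands the pronoun within its binding domain → coindexation would violate Principle B.

{1, 2, 3}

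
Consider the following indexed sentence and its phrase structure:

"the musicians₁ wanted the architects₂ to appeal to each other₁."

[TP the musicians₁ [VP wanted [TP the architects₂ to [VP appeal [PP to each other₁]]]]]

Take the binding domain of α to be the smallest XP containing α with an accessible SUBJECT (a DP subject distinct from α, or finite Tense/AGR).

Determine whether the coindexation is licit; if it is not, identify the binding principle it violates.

The two coindexed NPs are *the musicians₁* and *each other₁*.
*each other₁* is an anaphor. Principle A requires it to be bound within its binding domain — the embedded TP, whose subject is the architects₂.
Within that domain it is c-commanded by *the architects₂*, which does not share its index.
*the musicians₁* does c-command the anaphor, but from outside its binding domain.
The anaphor is unbound in its domain → Principle A violation.

Principle A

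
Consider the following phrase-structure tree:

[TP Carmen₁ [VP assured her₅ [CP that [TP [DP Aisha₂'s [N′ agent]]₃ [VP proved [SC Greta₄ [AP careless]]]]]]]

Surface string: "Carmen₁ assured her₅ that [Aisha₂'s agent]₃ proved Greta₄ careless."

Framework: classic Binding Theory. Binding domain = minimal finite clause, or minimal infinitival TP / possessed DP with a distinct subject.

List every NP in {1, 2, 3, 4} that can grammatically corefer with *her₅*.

none

*her* is a pronoun, so Principle B applies: it must be free in its binding domain.
Binding domain of *her₅*: the matrix TP, whose subject is Carmen₁.
*Carmen₁* c-commands the pronoun within its binding domain → coindexation would violate Principle B.
*Aisha₂*: the pronoun c-commands this R-expression → coindexation would violate Principle C on *Aisha₂*.
*[Aisha₂'s agent]₃*: the pronoun c-commands this R-expression → coindexation would violate Principle C on *[Aisha₂'s agent]₃*.
*Greta₄*: the pronoun c-commands this R-expression → coindexation would violate Principle C on *Greta₄*.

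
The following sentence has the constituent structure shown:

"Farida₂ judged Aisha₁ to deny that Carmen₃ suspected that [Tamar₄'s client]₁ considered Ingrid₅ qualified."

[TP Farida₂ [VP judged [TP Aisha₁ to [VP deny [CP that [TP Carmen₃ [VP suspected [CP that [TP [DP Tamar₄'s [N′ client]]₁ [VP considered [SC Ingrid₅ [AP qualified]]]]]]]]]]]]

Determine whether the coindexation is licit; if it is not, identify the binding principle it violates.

Principle C

The two coindexed NPs are *[Tamar₄'s client]₁* and *Aisha₁*.
*[Tamar₄'s client]₁* is an R-expression. Principle C requires it to be free everywhere.
*Aisha₁* c-commands it and carries the same index.
The R-expression is bound → Principle C violation.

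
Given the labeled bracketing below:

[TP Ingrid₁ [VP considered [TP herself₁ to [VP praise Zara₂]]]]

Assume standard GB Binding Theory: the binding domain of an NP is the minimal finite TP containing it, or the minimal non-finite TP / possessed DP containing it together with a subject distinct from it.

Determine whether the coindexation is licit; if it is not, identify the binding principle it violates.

The two coindexed NPs are *Ingrid₁* and *herself₁*.
*herself₁* is an anaphor; its binding domain is the matrix TP, whose subject is Ingrid₁. *Ingrid₁* c-commands it within that domain and shares its index, so Principle A is satisfied.
*Ingrid₁* is an R-expression; *herself₁* does not c-command it, and no other NP shares its index, so Principle C is satisfied.
All principles are respected.

grammatical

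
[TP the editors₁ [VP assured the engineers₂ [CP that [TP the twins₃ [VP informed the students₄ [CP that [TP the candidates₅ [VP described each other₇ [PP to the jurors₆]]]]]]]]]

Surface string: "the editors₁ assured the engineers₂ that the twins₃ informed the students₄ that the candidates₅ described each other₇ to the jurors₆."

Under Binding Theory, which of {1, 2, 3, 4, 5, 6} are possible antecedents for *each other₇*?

*each other* is an anaphor, so Principle A applies: it must be bound in its binding domain.
Binding domain of *each other₇*: the embedded TP, whose subject is the candidates₅.
*the editors₁* c-commands the anaphor but is outside its binding domain → cannot satisfy Principle A.
*the engineers₂* c-commands the anaphor but is outside its binding domain → cannot satisfy Principle A.
*the twins₃* c-commands the anaphor but is outside its binding domain → cannot satisfy Principle A.
*the students₄* c-commands the anaphor but is outside its binding domain → cannot satisfy Principle A.
*the candidates₅* c-commands the anaphor within its binding domain → licit binder.
*the jurors₆* does not c-command the anaphor → cannot bind it.

{5}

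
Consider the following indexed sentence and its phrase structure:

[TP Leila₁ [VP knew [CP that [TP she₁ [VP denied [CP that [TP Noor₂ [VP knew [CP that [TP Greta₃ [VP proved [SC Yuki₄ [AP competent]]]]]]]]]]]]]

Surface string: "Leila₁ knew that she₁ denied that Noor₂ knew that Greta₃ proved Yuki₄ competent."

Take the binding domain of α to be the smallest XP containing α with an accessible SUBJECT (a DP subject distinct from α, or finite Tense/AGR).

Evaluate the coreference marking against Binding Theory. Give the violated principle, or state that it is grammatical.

grammatical

The two coindexed NPs are *Leila₁* and *she₁*.
*she₁* is a pronoun; nothing c-commands it within its binding domain (the embedded TP.), so Principle B holds trivially.
*Leila₁* is an R-expression; *she₁* does not c-command it, and no other NP shares its index, so Principle C is satisfied.
All principles are respected.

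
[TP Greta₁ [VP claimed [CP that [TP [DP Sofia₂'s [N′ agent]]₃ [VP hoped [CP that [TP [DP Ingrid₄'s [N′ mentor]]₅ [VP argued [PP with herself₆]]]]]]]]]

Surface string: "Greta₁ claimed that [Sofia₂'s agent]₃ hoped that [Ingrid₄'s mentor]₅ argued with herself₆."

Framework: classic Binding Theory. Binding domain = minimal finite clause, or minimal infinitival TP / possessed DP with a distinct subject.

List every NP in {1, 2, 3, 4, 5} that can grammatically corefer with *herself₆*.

*herself* is an anaphor, so Principle A applies: it must be bound in its binding domain.
Binding domain of *herself₆*: the embedded TP, whose subject is [Ingrid₄'s mentor]₅.
*Greta₁* c-commands the anaphor but is outside its binding domain → cannot satisfy Principle A.
*Sofia₂* does not c-command the anaphor → cannot bind it.
*[Sofia₂'s agent]₃* c-commands the anaphor but is outside its binding domain → cannot satisfy Principle A.
*Ingrid₄* does not c-command the anaphor → cannot bind it.
*[Ingrid₄'s mentor]₅* c-commands the anaphor within its binding domain → licit binder.

{5}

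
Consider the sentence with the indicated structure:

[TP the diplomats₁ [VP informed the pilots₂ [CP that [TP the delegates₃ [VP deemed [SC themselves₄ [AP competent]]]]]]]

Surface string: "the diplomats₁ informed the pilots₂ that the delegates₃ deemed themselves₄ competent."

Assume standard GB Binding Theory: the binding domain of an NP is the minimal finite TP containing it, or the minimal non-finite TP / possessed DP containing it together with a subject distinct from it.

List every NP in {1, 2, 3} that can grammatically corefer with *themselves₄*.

*themselves* is an anaphor, so Principle A applies: it must be bound in its binding domain.
Binding domain of *themselves₄*: the embedded TP, whose subject is the delegates₃.
*the diplomats₁* c-commands the anaphor but is outside its binding domain → cannot satisfy Principle A.
*the pilots₂* c-commands the anaphor but is outside its binding domain → cannot satisfy Principle A.
*the delegates₃* c-commands the anaphor within its binding domain → licit binder.

{3}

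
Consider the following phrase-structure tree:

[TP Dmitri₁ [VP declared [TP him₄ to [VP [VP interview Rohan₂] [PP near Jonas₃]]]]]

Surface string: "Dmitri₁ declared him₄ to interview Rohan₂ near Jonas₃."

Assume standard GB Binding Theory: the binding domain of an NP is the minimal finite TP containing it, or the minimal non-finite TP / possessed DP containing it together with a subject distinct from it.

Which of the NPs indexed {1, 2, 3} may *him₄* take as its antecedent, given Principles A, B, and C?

*him* is a pronoun, so Principle B applies: it must be free in its binding domain.
Binding domain of *him₄*: the matrix TP, whose subject is Dmitri₁.
*Dmitri₁* c-commands the pronoun within its binding domain → coindexation would violate Principle B.
*Rohan₂*: the pronoun c-commands this R-expression → coindexation would violate Principle C on *Rohan₂*.
*Jonas₃*: the pronoun c-commands this R-expression → coindexation would violate Principle C on *Jonas₃*.

none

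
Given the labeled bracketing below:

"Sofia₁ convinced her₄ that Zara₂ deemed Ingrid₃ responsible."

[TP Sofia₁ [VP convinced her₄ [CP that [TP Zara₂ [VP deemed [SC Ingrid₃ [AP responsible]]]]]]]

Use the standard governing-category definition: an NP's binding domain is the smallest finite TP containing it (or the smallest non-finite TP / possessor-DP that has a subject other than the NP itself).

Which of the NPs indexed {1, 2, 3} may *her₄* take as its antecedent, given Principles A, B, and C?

*her* is a pronoun, so Principle B applies: it must be free in its binding domain.
Binding domain of *her₄*: the matrix TP, whose subject is Sofia₁.
*Sofia₁* c-commands the pronoun within its binding domain → coindexation would violate Principle B.
*Zara₂*: the pronoun c-commands this R-expression → coindexation would violate Principle C on *Zara₂*.
*Ingrid₃*: the pronoun c-commands this R-expression → coindexation would violate Principle C on *Ingrid₃*.

none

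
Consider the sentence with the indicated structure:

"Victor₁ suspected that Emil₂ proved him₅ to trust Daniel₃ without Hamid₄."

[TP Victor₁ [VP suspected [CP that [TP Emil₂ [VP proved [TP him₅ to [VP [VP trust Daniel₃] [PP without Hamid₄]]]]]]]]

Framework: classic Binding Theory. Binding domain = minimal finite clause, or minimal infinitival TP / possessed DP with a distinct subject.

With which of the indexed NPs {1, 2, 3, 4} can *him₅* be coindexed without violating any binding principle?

*him* is a pronoun, so Principle B applies: it must be free in its binding domain.
Binding domain of *him₅*: the embedded TP, whose subject is Emil₂.
*Victor₁* c-commands the pronoun but from outside its binding domain, and is not c-commanded by it → coindexation permitted.
*Emil₂* c-commands the pronoun within its binding domain → coindexation would violate Principle B.
*Daniel₃*: the pronoun c-commands this R-expression → coindexation would violate Principle C on *Daniel₃*.
*Hamid₄*: the pronoun c-commands this R-expression → coindexation would violate Principle C on *Hamid₄*.

{1}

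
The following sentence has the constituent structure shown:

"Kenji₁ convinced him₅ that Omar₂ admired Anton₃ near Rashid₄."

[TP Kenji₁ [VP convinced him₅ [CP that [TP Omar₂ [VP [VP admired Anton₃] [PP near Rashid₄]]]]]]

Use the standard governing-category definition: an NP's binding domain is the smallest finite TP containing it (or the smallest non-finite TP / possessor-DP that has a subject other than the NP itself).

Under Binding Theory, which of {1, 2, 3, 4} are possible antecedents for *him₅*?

none

*him* is a pronoun, so Principle B applies: it must be free in its binding domain.
Binding domain of *him₅*: the matrix TP, whose subject is Kenji₁.
*Kenji₁* c-commands the pronoun within its binding domain → coindexation would violate Principle B.
*Omar₂*: the pronoun c-commands this R-expression → coindexation would violate Principle C on *Omar₂*.
*Anton₃*: the pronoun c-commands this R-expression → coindexation would violate Principle C on *Anton₃*.
*Rashid₄*: the pronoun c-commands this R-expression → coindexation would violate Principle C on *Rashid₄*.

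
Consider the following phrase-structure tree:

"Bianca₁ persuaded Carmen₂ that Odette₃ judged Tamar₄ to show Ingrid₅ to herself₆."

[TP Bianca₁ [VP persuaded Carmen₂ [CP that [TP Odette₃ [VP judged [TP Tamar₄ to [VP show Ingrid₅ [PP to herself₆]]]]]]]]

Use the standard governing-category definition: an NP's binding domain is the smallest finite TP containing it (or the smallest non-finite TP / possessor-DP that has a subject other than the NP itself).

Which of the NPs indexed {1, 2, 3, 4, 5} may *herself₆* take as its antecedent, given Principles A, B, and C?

*herself* is an anaphor, so Principle A applies: it must be bound in its binding domain.
Binding domain of *herself₆*: the embedded TP, whose subject is Tamar₄.
*Bianca₁* c-commands the anaphor but is outside its binding domain → cannot satisfy Principle A.
*Carmen₂* c-commands the anaphor but is outside its binding domain → cannot satisfy Principle A.
*Odette₃* c-commands the anaphor but is outside its binding domain → cannot satisfy Principle A.
*Tamar₄* c-commands the anaphor within its binding domain → licit binder.
*Ingrid₅* c-commands the anaphor within its binding domain → licit binder.

{4, 5}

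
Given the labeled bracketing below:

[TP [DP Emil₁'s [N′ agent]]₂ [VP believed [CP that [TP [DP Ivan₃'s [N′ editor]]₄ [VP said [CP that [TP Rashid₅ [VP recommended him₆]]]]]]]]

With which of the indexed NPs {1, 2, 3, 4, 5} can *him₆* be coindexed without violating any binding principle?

{1, 2, 3, 4}

*him* is a pronoun, so Principle B applies: it must be free in its binding domain.
Binding domain of *him₆*: the embedded TP, whose subject is Rashid₅.
*Emil₁* and the pronoun do not c-command one another → neither Principle B nor Principle C is at stake; coindexation permitted.
*[Emil₁'s agent]₂* c-commands the pronoun but from outside its binding domain, and is not c-commanded by it → coindexation permitted.
*Ivan₃* and the pronoun do not c-command one another → neither Principle B nor Principle C is at stake; coindexation permitted.
*[Ivan₃'s editor]₄* c-commands the pronoun but from outside its binding domain, and is not c-commanded by it → coindexation permitted.
*Rashid₅* c-commands the pronoun within its binding domain → coindexation would violate Principle B.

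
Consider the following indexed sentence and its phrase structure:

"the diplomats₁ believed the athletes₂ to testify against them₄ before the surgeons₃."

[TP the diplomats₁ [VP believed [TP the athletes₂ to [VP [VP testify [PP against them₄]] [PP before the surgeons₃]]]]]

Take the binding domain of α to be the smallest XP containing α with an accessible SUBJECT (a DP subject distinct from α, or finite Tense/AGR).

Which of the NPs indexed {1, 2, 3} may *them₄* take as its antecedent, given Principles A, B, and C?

*them* is a pronoun, so Principle B applies: it must be free in its binding domain.
Binding domain of *them₄*: the embedded TP, whose subject is the athletes₂.
*the diplomats₁* c-commands the pronoun but from outside its binding domain, and is not c-commanded by it → coindexation permitted.
*the athletes₂* c-commands the pronoun within its binding domain → coindexation would violate Principle B.
*the surgeons₃* and the pronoun do not c-command one another → neither Principle B nor Principle C is at stake; coindexation permitted.

{1, 3}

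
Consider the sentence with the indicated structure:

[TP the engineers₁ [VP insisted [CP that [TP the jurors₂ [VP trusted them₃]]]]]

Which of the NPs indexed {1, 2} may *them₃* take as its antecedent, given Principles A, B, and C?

{1}

*them* is a pronoun, so Principle B applies: it must be free in its binding domain.
Binding domain of *them₃*: the embedded TP, whose subject is the jurors₂.
*the engineers₁* c-commands the pronoun but from outside its binding domain, and is not c-commanded by it → coindexation permitted.
*the jurors₂* c-commands the pronoun within its binding domain → coindexation would violate Principle B.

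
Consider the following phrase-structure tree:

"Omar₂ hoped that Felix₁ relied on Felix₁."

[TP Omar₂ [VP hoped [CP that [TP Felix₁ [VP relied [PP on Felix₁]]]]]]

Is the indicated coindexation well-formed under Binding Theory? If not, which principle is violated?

The two coindexed NPs are *Felix₁* (the higher occurrence) and *Felix₁* (the lower occurrence).
*Felix₁* (the lower occurrence) is an R-expression. Principle C requires it to be free everywhere.
*Felix₁* (the higher occurrence) c-commands it and carries the same index.
The R-expression is bound → Principle C violation.

Principle C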